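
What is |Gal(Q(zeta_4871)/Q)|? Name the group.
|Gal(Q(zeta_4871)/Q)| = phi(4871) = 4870; group ≅ (Z/4871Z)^* ≅ Z/4870Z

The n-th cyclotomic polynomial Φ_4871(x) is the minimal polynomial of zeta_4871 over Q and has degree phi(4871) = 4870. So Q(zeta_4871) is a degree-4870 Galois extension with Galois group (Z/4871Z)^*. (Z/4871Z)^* is cyclic since 4871 is an odd prime power (or 4). Hence Gal(Q(zeta_4871)/Q) ≅ Z/4870Z.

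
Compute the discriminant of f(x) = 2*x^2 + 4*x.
Δ = 16

For a quadratic a x^2 + b x + c the discriminant is Δ = b^2 - 4ac = (4)^2 - 4*(2)*(0) = 16 - (0) = 16.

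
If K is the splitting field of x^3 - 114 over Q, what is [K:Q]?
[K:Q] = 6

x^3 - 114 has one real root r = 114^(1/3) and two complex roots r*zeta_3, r*zeta_3^2 where zeta_3 = e^(2*pi*i/3). The splitting field is Q(r, zeta_3). [Q(r):Q] = 3 and [Q(zeta_3):Q] = 2 with gcd = 1, so [Q(r, zeta_3):Q] = 3 * 2 = 6.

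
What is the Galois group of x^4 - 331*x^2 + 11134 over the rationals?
Gal(K/Q) = V_4 (Klein four-group, Z/2Z × Z/2Z)

f factors as (x^2 - 293)(x^2 - 38), so the splitting field is K = Q(sqrt(293), sqrt(38)). The elements 293, 38, 11134 are all non-squares in Q, so sqrt(293) and sqrt(38) generate independent quadratic extensions. Thus [K:Q] = 4 and Gal(K/Q) is generated by the two order-2 automorphisms sqrt(293) ↦ -sqrt(293) and sqrt(38) ↦ -sqrt(38), giving V_4.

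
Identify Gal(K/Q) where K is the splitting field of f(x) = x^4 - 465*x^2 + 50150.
Gal(K/Q) = V_4 (Klein four-group, Z/2Z × Z/2Z)

f factors as (x^2 - 170)(x^2 - 295), so the splitting field is K = Q(sqrt(170), sqrt(295)). The elements 170, 295, 50150 are all non-squares in Q, so sqrt(170) and sqrt(295) generate independent quadratic extensions. Thus [K:Q] = 4 and Gal(K/Q) is generated by the two order-2 automorphisms sqrt(170) ↦ -sqrt(170) and sqrt(295) ↦ -sqrt(295), giving V_4.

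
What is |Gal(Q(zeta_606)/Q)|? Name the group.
|Gal(Q(zeta_606)/Q)| = phi(606) = 200; group ≅ (Z/606Z)^* ≅ Z/2Z × Z/100Z

The n-th cyclotomic polynomial Φ_606(x) is the minimal polynomial of zeta_606 over Q and has degree phi(606) = 200. So Q(zeta_606) is a degree-200 Galois extension with Galois group (Z/606Z)^*. By CRT, (Z/606Z)^* ≅ (Z/2Z)^* × (Z/3Z)^* × (Z/101Z)^*. Each prime-power unit group is (Z/2Z)^* ≅ trivial group (order 1); (Z/3Z)^* ≅ Z/2Z; (Z/101Z)^* ≅ Z/100Z. Hence Gal(Q(zeta_606)/Q) ≅ Z/2Z × Z/100Z.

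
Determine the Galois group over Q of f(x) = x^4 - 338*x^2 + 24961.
Gal(K/Q) = V_4 (Klein four-group, Z/2Z × Z/2Z)

f factors as (x^2 - 229)(x^2 - 109), so the splitting field is K = Q(sqrt(229), sqrt(109)). The elements 229, 109, 24961 are all non-squares in Q, so sqrt(229) and sqrt(109) generate independent quadratic extensions. Thus [K:Q] = 4 and Gal(K/Q) is generated by the two order-2 automorphisms sqrt(229) ↦ -sqrt(229) and sqrt(109) ↦ -sqrt(109), giving V_4.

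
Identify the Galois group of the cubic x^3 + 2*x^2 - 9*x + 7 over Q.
Gal(K/Q) = S_3 (symmetric group of order 6)

Compute the discriminant of x^3 + (2)*x^2 + (-9)*x + (7): Δ = -575. Since Δ is not a rational square, the Galois group is not contained in A_3; it must be the full S_3 (irreducibility of the cubic rules out anything smaller).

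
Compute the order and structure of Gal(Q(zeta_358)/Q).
|Gal(Q(zeta_358)/Q)| = phi(358) = 178; group ≅ (Z/358Z)^* ≅ Z/178Z

The n-th cyclotomic polynomial Φ_358(x) is the minimal polynomial of zeta_358 over Q and has degree phi(358) = 178. So Q(zeta_358) is a degree-178 Galois extension with Galois group (Z/358Z)^*. By CRT, (Z/358Z)^* ≅ (Z/2Z)^* × (Z/179Z)^*. Each prime-power unit group is (Z/2Z)^* ≅ trivial group (order 1); (Z/179Z)^* ≅ Z/178Z. Hence Gal(Q(zeta_358)/Q) ≅ Z/178Z.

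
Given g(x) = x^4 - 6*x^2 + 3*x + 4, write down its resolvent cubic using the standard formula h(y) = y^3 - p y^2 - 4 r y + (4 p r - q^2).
h(y) = y^3 + 6*y^2 - 16*y - 105

Identify coefficients: p = -6, q = 3, r = 4.
Plug into h(y) = y^3 - p y^2 - 4 r y + (4 p r - q^2):
  h(y) = y^3 - (-6) y^2 - 4*(4) y + (4*(-6)*(4) - (3)^2)
       = y^3 + (6) y^2 + (-16) y + (-105).
Simplifying: h(y) = y^3 + 6*y^2 - 16*y - 105.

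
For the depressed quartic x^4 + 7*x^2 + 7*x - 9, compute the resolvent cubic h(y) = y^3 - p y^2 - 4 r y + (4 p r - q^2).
h(y) = y^3 - 7*y^2 + 36*y - 301

Identify coefficients: p = 7, q = 7, r = -9.
Plug into h(y) = y^3 - p y^2 - 4 r y + (4 p r - q^2):
  h(y) = y^3 - (7) y^2 - 4*(-9) y + (4*(7)*(-9) - (7)^2)
       = y^3 + (-7) y^2 + (36) y + (-301).
Simplifying: h(y) = y^3 - 7*y^2 + 36*y - 301.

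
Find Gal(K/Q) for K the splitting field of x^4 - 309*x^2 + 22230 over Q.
Gal(K/Q) = V_4 (Klein four-group, Z/2Z × Z/2Z)

f factors as (x^2 - 114)(x^2 - 195), so the splitting field is K = Q(sqrt(114), sqrt(195)). The elements 114, 195, 22230 are all non-squares in Q, so sqrt(114) and sqrt(195) generate independent quadratic extensions. Thus [K:Q] = 4 and Gal(K/Q) is generated by the two order-2 automorphisms sqrt(114) ↦ -sqrt(114) and sqrt(195) ↦ -sqrt(195), giving V_4.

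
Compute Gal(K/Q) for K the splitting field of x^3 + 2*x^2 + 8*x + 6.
Gal(K/Q) = S_3 (symmetric group of order 6)

Compute the discriminant of x^3 + (2)*x^2 + (8)*x + (6): Δ = -1228. Since Δ is not a rational square, the Galois group is not contained in A_3; it must be the full S_3 (irreducibility of the cubic rules out anything smaller).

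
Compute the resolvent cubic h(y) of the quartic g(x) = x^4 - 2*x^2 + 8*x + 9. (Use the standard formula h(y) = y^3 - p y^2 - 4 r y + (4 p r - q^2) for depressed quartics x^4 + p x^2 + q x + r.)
h(y) = y^3 + 2*y^2 - 36*y - 136

Identify coefficients: p = -2, q = 8, r = 9.
Plug into h(y) = y^3 - p y^2 - 4 r y + (4 p r - q^2):
  h(y) = y^3 - (-2) y^2 - 4*(9) y + (4*(-2)*(9) - (8)^2)
       = y^3 + (2) y^2 + (-36) y + (-136).
Simplifying: h(y) = y^3 + 2*y^2 - 36*y - 136.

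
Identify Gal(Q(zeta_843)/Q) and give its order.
|Gal(Q(zeta_843)/Q)| = phi(843) = 560; group ≅ (Z/843Z)^* ≅ Z/2Z × Z/280Z

The n-th cyclotomic polynomial Φ_843(x) is the minimal polynomial of zeta_843 over Q and has degree phi(843) = 560. So Q(zeta_843) is a degree-560 Galois extension with Galois group (Z/843Z)^*. By CRT, (Z/843Z)^* ≅ (Z/3Z)^* × (Z/281Z)^*. Each prime-power unit group is (Z/3Z)^* ≅ Z/2Z; (Z/281Z)^* ≅ Z/280Z. Hence Gal(Q(zeta_843)/Q) ≅ Z/2Z × Z/280Z.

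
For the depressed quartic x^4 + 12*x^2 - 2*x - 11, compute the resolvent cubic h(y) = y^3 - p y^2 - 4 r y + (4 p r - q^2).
h(y) = y^3 - 12*y^2 + 44*y - 532

Identify coefficients: p = 12, q = -2, r = -11.
Plug into h(y) = y^3 - p y^2 - 4 r y + (4 p r - q^2):
  h(y) = y^3 - (12) y^2 - 4*(-11) y + (4*(12)*(-11) - (-2)^2)
       = y^3 + (-12) y^2 + (44) y + (-532).
Simplifying: h(y) = y^3 - 12*y^2 + 44*y - 532.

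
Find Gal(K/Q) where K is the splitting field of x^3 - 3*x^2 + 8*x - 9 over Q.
Gal(K/Q) = S_3 (symmetric group of order 6)

Compute the discriminant of x^3 + (-3)*x^2 + (8)*x + (-9): Δ = -743. Since Δ is not a rational square, the Galois group is not contained in A_3; it must be the full S_3 (irreducibility of the cubic rules out anything smaller).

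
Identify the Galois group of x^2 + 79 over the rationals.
Gal(K/Q) = Z/2Z (cyclic of order 2)

x^2 + 79 is irreducible over Q since -79 is not a rational square. The splitting field Q(sqrt(-79)) has degree 2 over Q, and its unique nontrivial automorphism is sqrt(-79) ↦ -sqrt(-79). Hence Gal(Q(sqrt(-79))/Q) = Z/2Z.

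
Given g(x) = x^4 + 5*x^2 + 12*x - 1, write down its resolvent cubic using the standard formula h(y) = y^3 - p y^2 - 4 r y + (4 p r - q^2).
h(y) = y^3 - 5*y^2 + 4*y - 164

Identify coefficients: p = 5, q = 12, r = -1.
Plug into h(y) = y^3 - p y^2 - 4 r y + (4 p r - q^2):
  h(y) = y^3 - (5) y^2 - 4*(-1) y + (4*(5)*(-1) - (12)^2)
       = y^3 + (-5) y^2 + (4) y + (-164).
Simplifying: h(y) = y^3 - 5*y^2 + 4*y - 164.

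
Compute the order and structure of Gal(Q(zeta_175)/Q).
|Gal(Q(zeta_175)/Q)| = phi(175) = 120; group ≅ (Z/175Z)^* ≅ Z/6Z × Z/20Z

The n-th cyclotomic polynomial Φ_175(x) is the minimal polynomial of zeta_175 over Q and has degree phi(175) = 120. So Q(zeta_175) is a degree-120 Galois extension with Galois group (Z/175Z)^*. By CRT, (Z/175Z)^* ≅ (Z/25Z)^* × (Z/7Z)^*. Each prime-power unit group is (Z/25Z)^* ≅ Z/20Z; (Z/7Z)^* ≅ Z/6Z. Hence Gal(Q(zeta_175)/Q) ≅ Z/6Z × Z/20Z.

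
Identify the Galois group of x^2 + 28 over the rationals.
Gal(K/Q) = Z/2Z (cyclic of order 2)

x^2 + 28 is irreducible over Q since -28 is not a rational square. The splitting field Q(sqrt(-28)) has degree 2 over Q, and its unique nontrivial automorphism is sqrt(-28) ↦ -sqrt(-28). Hence Gal(Q(sqrt(-28))/Q) = Z/2Z.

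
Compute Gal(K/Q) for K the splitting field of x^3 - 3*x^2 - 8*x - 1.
Gal(K/Q) = S_3 (symmetric group of order 6)

Compute the discriminant of x^3 + (-3)*x^2 + (-8)*x + (-1): Δ = 2057. Since Δ is not a rational square, the Galois group is not contained in A_3; it must be the full S_3 (irreducibility of the cubic rules out anything smaller).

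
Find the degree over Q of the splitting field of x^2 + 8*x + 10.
[K:Q] = 2

The discriminant of x^2 + (8)*x + (10) is b^2 - 4c = 64 - (40) = 24. Since 24 is not a perfect square in Q, the polynomial is irreducible over Q. Its two roots generate a degree-2 extension, so [K:Q] = 2.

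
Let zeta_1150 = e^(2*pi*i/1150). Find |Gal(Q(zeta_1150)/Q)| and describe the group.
|Gal(Q(zeta_1150)/Q)| = phi(1150) = 440; group ≅ (Z/1150Z)^* ≅ Z/20Z × Z/22Z

The n-th cyclotomic polynomial Φ_1150(x) is the minimal polynomial of zeta_1150 over Q and has degree phi(1150) = 440. So Q(zeta_1150) is a degree-440 Galois extension with Galois group (Z/1150Z)^*. By CRT, (Z/1150Z)^* ≅ (Z/2Z)^* × (Z/25Z)^* × (Z/23Z)^*. Each prime-power unit group is (Z/2Z)^* ≅ trivial group (order 1); (Z/25Z)^* ≅ Z/20Z; (Z/23Z)^* ≅ Z/22Z. Hence Gal(Q(zeta_1150)/Q) ≅ Z/20Z × Z/22Z.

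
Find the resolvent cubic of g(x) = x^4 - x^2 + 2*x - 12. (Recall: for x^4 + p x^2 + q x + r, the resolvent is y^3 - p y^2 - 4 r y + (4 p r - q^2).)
h(y) = y^3 + y^2 + 48*y + 44

Identify coefficients: p = -1, q = 2, r = -12.
Plug into h(y) = y^3 - p y^2 - 4 r y + (4 p r - q^2):
  h(y) = y^3 - (-1) y^2 - 4*(-12) y + (4*(-1)*(-12) - (2)^2)
       = y^3 + (1) y^2 + (48) y + (44).
Simplifying: h(y) = y^3 + y^2 + 48*y + 44.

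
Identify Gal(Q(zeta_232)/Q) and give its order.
|Gal(Q(zeta_232)/Q)| = phi(232) = 112; group ≅ (Z/232Z)^* ≅ Z/2Z × Z/2Z × Z/28Z

The n-th cyclotomic polynomial Φ_232(x) is the minimal polynomial of zeta_232 over Q and has degree phi(232) = 112. So Q(zeta_232) is a degree-112 Galois extension with Galois group (Z/232Z)^*. By CRT, (Z/232Z)^* ≅ (Z/8Z)^* × (Z/29Z)^*. Each prime-power unit group is (Z/8Z)^* ≅ Z/2Z × Z/2Z; (Z/29Z)^* ≅ Z/28Z. Hence Gal(Q(zeta_232)/Q) ≅ Z/2Z × Z/2Z × Z/28Z.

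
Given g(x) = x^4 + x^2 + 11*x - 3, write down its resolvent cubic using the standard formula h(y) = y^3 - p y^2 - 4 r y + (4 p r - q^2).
h(y) = y^3 - y^2 + 12*y - 133

Identify coefficients: p = 1, q = 11, r = -3.
Plug into h(y) = y^3 - p y^2 - 4 r y + (4 p r - q^2):
  h(y) = y^3 - (1) y^2 - 4*(-3) y + (4*(1)*(-3) - (11)^2)
       = y^3 + (-1) y^2 + (12) y + (-133).
Simplifying: h(y) = y^3 - y^2 + 12*y - 133.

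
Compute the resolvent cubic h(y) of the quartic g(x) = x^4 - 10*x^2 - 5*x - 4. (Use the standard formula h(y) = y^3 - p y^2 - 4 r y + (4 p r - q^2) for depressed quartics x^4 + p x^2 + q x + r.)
h(y) = y^3 + 10*y^2 + 16*y + 135

Identify coefficients: p = -10, q = -5, r = -4.
Plug into h(y) = y^3 - p y^2 - 4 r y + (4 p r - q^2):
  h(y) = y^3 - (-10) y^2 - 4*(-4) y + (4*(-10)*(-4) - (-5)^2)
       = y^3 + (10) y^2 + (16) y + (135).
Simplifying: h(y) = y^3 + 10*y^2 + 16*y + 135.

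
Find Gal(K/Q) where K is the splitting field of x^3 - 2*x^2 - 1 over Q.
Gal(K/Q) = S_3 (symmetric group of order 6)

Compute the discriminant of x^3 + (-2)*x^2 + (0)*x + (-1): Δ = -59. Since Δ is not a rational square, the Galois group is not contained in A_3; it must be the full S_3 (irreducibility of the cubic rules out anything smaller).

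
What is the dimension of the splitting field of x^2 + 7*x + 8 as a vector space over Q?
[K:Q] = 2

The discriminant of x^2 + (7)*x + (8) is b^2 - 4c = 49 - (32) = 17. Since 17 is not a perfect square in Q, the polynomial is irreducible over Q. Its two roots generate a degree-2 extension, so [K:Q] = 2.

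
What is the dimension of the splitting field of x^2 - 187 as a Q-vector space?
[K:Q] = 2

The polynomial x^2 - 187 is irreducible over Q since 187 is not a perfect square. Its splitting field is Q(sqrt(187)), which has degree 2 over Q.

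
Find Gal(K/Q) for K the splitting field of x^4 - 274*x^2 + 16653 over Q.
Gal(K/Q) = V_4 (Klein four-group, Z/2Z × Z/2Z)

f factors as (x^2 - 183)(x^2 - 91), so the splitting field is K = Q(sqrt(183), sqrt(91)). The elements 183, 91, 16653 are all non-squares in Q, so sqrt(183) and sqrt(91) generate independent quadratic extensions. Thus [K:Q] = 4 and Gal(K/Q) is generated by the two order-2 automorphisms sqrt(183) ↦ -sqrt(183) and sqrt(91) ↦ -sqrt(91), giving V_4.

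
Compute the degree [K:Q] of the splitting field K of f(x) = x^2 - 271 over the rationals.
[K:Q] = 2

The polynomial x^2 - 271 is irreducible over Q since 271 is not a perfect square. Its splitting field is Q(sqrt(271)), which has degree 2 over Q.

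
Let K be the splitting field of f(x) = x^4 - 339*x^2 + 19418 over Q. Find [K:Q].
[K:Q] = 4

f factors as (x^2 - 73)(x^2 - 266); the splitting field is K = Q(sqrt(73), sqrt(266)). Since 73, 266, and 19418 are all non-squares in Q, the three subfields Q(sqrt(73)), Q(sqrt(266)), Q(sqrt(19418)) are distinct degree-2 extensions, so [K:Q] = 4 (Klein four Galois group).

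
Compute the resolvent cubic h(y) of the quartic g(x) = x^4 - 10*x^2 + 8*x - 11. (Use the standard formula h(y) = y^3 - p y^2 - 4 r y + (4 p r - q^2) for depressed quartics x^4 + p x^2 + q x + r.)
h(y) = y^3 + 10*y^2 + 44*y + 376

Identify coefficients: p = -10, q = 8, r = -11.
Plug into h(y) = y^3 - p y^2 - 4 r y + (4 p r - q^2):
  h(y) = y^3 - (-10) y^2 - 4*(-11) y + (4*(-10)*(-11) - (8)^2)
       = y^3 + (10) y^2 + (44) y + (376).
Simplifying: h(y) = y^3 + 10*y^2 + 44*y + 376.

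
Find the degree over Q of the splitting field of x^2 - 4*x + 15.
[K:Q] = 2

The discriminant of x^2 + (-4)*x + (15) is b^2 - 4c = 16 - (60) = -44. Since -44 is not a perfect square in Q, the polynomial is irreducible over Q. Its two roots generate a degree-2 extension, so [K:Q] = 2.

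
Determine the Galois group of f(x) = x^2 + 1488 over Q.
Gal(K/Q) = Z/2Z (cyclic of order 2)

x^2 + 1488 is irreducible over Q since -1488 is not a rational square. The splitting field Q(sqrt(-1488)) has degree 2 over Q, and its unique nontrivial automorphism is sqrt(-1488) ↦ -sqrt(-1488). Hence Gal(Q(sqrt(-1488))/Q) = Z/2Z.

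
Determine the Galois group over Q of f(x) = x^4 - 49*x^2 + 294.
Gal(K/Q) = V_4 (Klein four-group, Z/2Z × Z/2Z)

f factors as (x^2 - 7)(x^2 - 42), so the splitting field is K = Q(sqrt(7), sqrt(42)). The elements 7, 42, 294 are all non-squares in Q, so sqrt(7) and sqrt(42) generate independent quadratic extensions. Thus [K:Q] = 4 and Gal(K/Q) is generated by the two order-2 automorphisms sqrt(7) ↦ -sqrt(7) and sqrt(42) ↦ -sqrt(42), giving V_4.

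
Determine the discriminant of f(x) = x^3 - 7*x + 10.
Δ = -1328

For a depressed cubic x^3 + p x + q the discriminant is Δ = -4 p^3 - 27 q^2 = -4*(-7)^3 - 27*(10)^2 = 1372 - 2700 = -1328.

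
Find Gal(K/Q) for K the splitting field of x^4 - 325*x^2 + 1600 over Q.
Gal(K/Q) = Z/2Z (cyclic of order 2)

f factors as (x^2 - 320)(x^2 - 5), so the splitting field is K = Q(sqrt(320), sqrt(5)). The squarefree part of 320 is 5 and the squarefree part of 5 is also 5, so sqrt(320) and sqrt(5) are both rational multiples of sqrt(5). Hence Q(sqrt(320)) = Q(sqrt(5)) = Q(sqrt(5)), and the splitting field collapses to a single degree-2 extension with Galois group Z/2Z.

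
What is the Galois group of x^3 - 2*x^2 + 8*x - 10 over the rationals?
Gal(K/Q) = S_3 (symmetric group of order 6)

Compute the discriminant of x^3 + (-2)*x^2 + (8)*x + (-10): Δ = -1932. Since Δ is not a rational square, the Galois group is not contained in A_3; it must be the full S_3 (irreducibility of the cubic rules out anything smaller).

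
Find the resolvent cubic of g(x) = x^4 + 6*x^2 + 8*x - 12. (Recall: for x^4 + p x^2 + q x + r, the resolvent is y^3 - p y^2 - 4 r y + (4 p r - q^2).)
h(y) = y^3 - 6*y^2 + 48*y - 352

Identify coefficients: p = 6, q = 8, r = -12.
Plug into h(y) = y^3 - p y^2 - 4 r y + (4 p r - q^2):
  h(y) = y^3 - (6) y^2 - 4*(-12) y + (4*(6)*(-12) - (8)^2)
       = y^3 + (-6) y^2 + (48) y + (-352).
Simplifying: h(y) = y^3 - 6*y^2 + 48*y - 352.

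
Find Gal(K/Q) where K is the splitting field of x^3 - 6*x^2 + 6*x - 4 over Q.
Gal(K/Q) = S_3 (symmetric group of order 6)

Compute the discriminant of x^3 + (-6)*x^2 + (6)*x + (-4): Δ = -864. Since Δ is not a rational square, the Galois group is not contained in A_3; it must be the full S_3 (irreducibility of the cubic rules out anything smaller).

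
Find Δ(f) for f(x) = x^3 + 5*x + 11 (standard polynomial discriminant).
Δ = -3767

For a depressed cubic x^3 + p x + q the discriminant is Δ = -4 p^3 - 27 q^2 = -4*(5)^3 - 27*(11)^2 = -500 - 3267 = -3767.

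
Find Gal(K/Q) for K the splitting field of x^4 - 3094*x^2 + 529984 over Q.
Gal(K/Q) = Z/2Z (cyclic of order 2)

f factors as (x^2 - 182)(x^2 - 2912), so the splitting field is K = Q(sqrt(182), sqrt(2912)). The squarefree part of 182 is 182 and the squarefree part of 2912 is also 182, so sqrt(182) and sqrt(2912) are both rational multiples of sqrt(182). Hence Q(sqrt(182)) = Q(sqrt(2912)) = Q(sqrt(182)), and the splitting field collapses to a single degree-2 extension with Galois group Z/2Z.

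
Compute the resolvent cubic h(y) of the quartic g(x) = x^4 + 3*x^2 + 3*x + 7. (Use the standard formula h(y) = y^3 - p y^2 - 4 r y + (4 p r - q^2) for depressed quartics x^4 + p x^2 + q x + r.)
h(y) = y^3 - 3*y^2 - 28*y + 75

Identify coefficients: p = 3, q = 3, r = 7.
Plug into h(y) = y^3 - p y^2 - 4 r y + (4 p r - q^2):
  h(y) = y^3 - (3) y^2 - 4*(7) y + (4*(3)*(7) - (3)^2)
       = y^3 + (-3) y^2 + (-28) y + (75).
Simplifying: h(y) = y^3 - 3*y^2 - 28*y + 75.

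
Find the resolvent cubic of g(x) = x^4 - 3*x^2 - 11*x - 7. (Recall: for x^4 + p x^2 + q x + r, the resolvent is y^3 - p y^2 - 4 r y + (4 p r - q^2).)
h(y) = y^3 + 3*y^2 + 28*y - 37

Identify coefficients: p = -3, q = -11, r = -7.
Plug into h(y) = y^3 - p y^2 - 4 r y + (4 p r - q^2):
  h(y) = y^3 - (-3) y^2 - 4*(-7) y + (4*(-3)*(-7) - (-11)^2)
       = y^3 + (3) y^2 + (28) y + (-37).
Simplifying: h(y) = y^3 + 3*y^2 + 28*y - 37.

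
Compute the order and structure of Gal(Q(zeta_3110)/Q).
|Gal(Q(zeta_3110)/Q)| = phi(3110) = 1240; group ≅ (Z/3110Z)^* ≅ Z/4Z × Z/310Z

The n-th cyclotomic polynomial Φ_3110(x) is the minimal polynomial of zeta_3110 over Q and has degree phi(3110) = 1240. So Q(zeta_3110) is a degree-1240 Galois extension with Galois group (Z/3110Z)^*. By CRT, (Z/3110Z)^* ≅ (Z/2Z)^* × (Z/5Z)^* × (Z/311Z)^*. Each prime-power unit group is (Z/2Z)^* ≅ trivial group (order 1); (Z/5Z)^* ≅ Z/4Z; (Z/311Z)^* ≅ Z/310Z. Hence Gal(Q(zeta_3110)/Q) ≅ Z/4Z × Z/310Z.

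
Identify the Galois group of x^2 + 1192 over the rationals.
Gal(K/Q) = Z/2Z (cyclic of order 2)

x^2 + 1192 is irreducible over Q since -1192 is not a rational square. The splitting field Q(sqrt(-1192)) has degree 2 over Q, and its unique nontrivial automorphism is sqrt(-1192) ↦ -sqrt(-1192). Hence Gal(Q(sqrt(-1192))/Q) = Z/2Z.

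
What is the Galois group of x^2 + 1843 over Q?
Gal(K/Q) = Z/2Z (cyclic of order 2)

x^2 + 1843 is irreducible over Q since -1843 is not a rational square. The splitting field Q(sqrt(-1843)) has degree 2 over Q, and its unique nontrivial automorphism is sqrt(-1843) ↦ -sqrt(-1843). Hence Gal(Q(sqrt(-1843))/Q) = Z/2Z.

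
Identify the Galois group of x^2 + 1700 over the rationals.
Gal(K/Q) = Z/2Z (cyclic of order 2)

x^2 + 1700 is irreducible over Q since -1700 is not a rational square. The splitting field Q(sqrt(-1700)) has degree 2 over Q, and its unique nontrivial automorphism is sqrt(-1700) ↦ -sqrt(-1700). Hence Gal(Q(sqrt(-1700))/Q) = Z/2Z.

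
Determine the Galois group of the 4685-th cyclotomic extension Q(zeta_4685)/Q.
|Gal(Q(zeta_4685)/Q)| = phi(4685) = 3744; group ≅ (Z/4685Z)^* ≅ Z/4Z × Z/936Z

The n-th cyclotomic polynomial Φ_4685(x) is the minimal polynomial of zeta_4685 over Q and has degree phi(4685) = 3744. So Q(zeta_4685) is a degree-3744 Galois extension with Galois group (Z/4685Z)^*. By CRT, (Z/4685Z)^* ≅ (Z/5Z)^* × (Z/937Z)^*. Each prime-power unit group is (Z/5Z)^* ≅ Z/4Z; (Z/937Z)^* ≅ Z/936Z. Hence Gal(Q(zeta_4685)/Q) ≅ Z/4Z × Z/936Z.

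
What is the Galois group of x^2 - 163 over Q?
Gal(K/Q) = Z/2Z (cyclic of order 2)

x^2 - 163 is irreducible over Q since 163 is not a rational square. The splitting field Q(sqrt(163)) has degree 2 over Q, and its unique nontrivial automorphism is sqrt(163) ↦ -sqrt(163). Hence Gal(Q(sqrt(163))/Q) = Z/2Z.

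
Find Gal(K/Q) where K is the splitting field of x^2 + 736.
Gal(K/Q) = Z/2Z (cyclic of order 2)

x^2 + 736 is irreducible over Q since -736 is not a rational square. The splitting field Q(sqrt(-736)) has degree 2 over Q, and its unique nontrivial automorphism is sqrt(-736) ↦ -sqrt(-736). Hence Gal(Q(sqrt(-736))/Q) = Z/2Z.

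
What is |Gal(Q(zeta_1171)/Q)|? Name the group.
|Gal(Q(zeta_1171)/Q)| = phi(1171) = 1170; group ≅ (Z/1171Z)^* ≅ Z/1170Z

The n-th cyclotomic polynomial Φ_1171(x) is the minimal polynomial of zeta_1171 over Q and has degree phi(1171) = 1170. So Q(zeta_1171) is a degree-1170 Galois extension with Galois group (Z/1171Z)^*. (Z/1171Z)^* is cyclic since 1171 is an odd prime power (or 4). Hence Gal(Q(zeta_1171)/Q) ≅ Z/1170Z.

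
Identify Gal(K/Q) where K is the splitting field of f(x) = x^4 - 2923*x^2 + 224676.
Gal(K/Q) = Z/2Z (cyclic of order 2)

f factors as (x^2 - 2844)(x^2 - 79), so the splitting field is K = Q(sqrt(2844), sqrt(79)). The squarefree part of 2844 is 79 and the squarefree part of 79 is also 79, so sqrt(2844) and sqrt(79) are both rational multiples of sqrt(79). Hence Q(sqrt(2844)) = Q(sqrt(79)) = Q(sqrt(79)), and the splitting field collapses to a single degree-2 extension with Galois group Z/2Z.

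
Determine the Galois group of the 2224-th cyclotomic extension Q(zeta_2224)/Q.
|Gal(Q(zeta_2224)/Q)| = phi(2224) = 1104; group ≅ (Z/2224Z)^* ≅ Z/2Z × Z/4Z × Z/138Z

The n-th cyclotomic polynomial Φ_2224(x) is the minimal polynomial of zeta_2224 over Q and has degree phi(2224) = 1104. So Q(zeta_2224) is a degree-1104 Galois extension with Galois group (Z/2224Z)^*. By CRT, (Z/2224Z)^* ≅ (Z/16Z)^* × (Z/139Z)^*. Each prime-power unit group is (Z/16Z)^* ≅ Z/2Z × Z/4Z; (Z/139Z)^* ≅ Z/138Z. Hence Gal(Q(zeta_2224)/Q) ≅ Z/2Z × Z/4Z × Z/138Z.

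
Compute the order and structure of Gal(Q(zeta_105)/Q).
|Gal(Q(zeta_105)/Q)| = phi(105) = 48; group ≅ (Z/105Z)^* ≅ Z/2Z × Z/4Z × Z/6Z

The n-th cyclotomic polynomial Φ_105(x) is the minimal polynomial of zeta_105 over Q and has degree phi(105) = 48. So Q(zeta_105) is a degree-48 Galois extension with Galois group (Z/105Z)^*. By CRT, (Z/105Z)^* ≅ (Z/3Z)^* × (Z/5Z)^* × (Z/7Z)^*. Each prime-power unit group is (Z/3Z)^* ≅ Z/2Z; (Z/5Z)^* ≅ Z/4Z; (Z/7Z)^* ≅ Z/6Z. Hence Gal(Q(zeta_105)/Q) ≅ Z/2Z × Z/4Z × Z/6Z.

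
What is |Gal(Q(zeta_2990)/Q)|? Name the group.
|Gal(Q(zeta_2990)/Q)| = phi(2990) = 1056; group ≅ (Z/2990Z)^* ≅ Z/4Z × Z/12Z × Z/22Z

The n-th cyclotomic polynomial Φ_2990(x) is the minimal polynomial of zeta_2990 over Q and has degree phi(2990) = 1056. So Q(zeta_2990) is a degree-1056 Galois extension with Galois group (Z/2990Z)^*. By CRT, (Z/2990Z)^* ≅ (Z/2Z)^* × (Z/5Z)^* × (Z/13Z)^* × (Z/23Z)^*. Each prime-power unit group is (Z/2Z)^* ≅ trivial group (order 1); (Z/5Z)^* ≅ Z/4Z; (Z/13Z)^* ≅ Z/12Z; (Z/23Z)^* ≅ Z/22Z. Hence Gal(Q(zeta_2990)/Q) ≅ Z/4Z × Z/12Z × Z/22Z.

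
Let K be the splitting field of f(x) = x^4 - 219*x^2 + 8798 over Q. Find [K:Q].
[K:Q] = 4

f factors as (x^2 - 53)(x^2 - 166); the splitting field is K = Q(sqrt(53), sqrt(166)). Since 53, 166, and 8798 are all non-squares in Q, the three subfields Q(sqrt(53)), Q(sqrt(166)), Q(sqrt(8798)) are distinct degree-2 extensions, so [K:Q] = 4 (Klein four Galois group).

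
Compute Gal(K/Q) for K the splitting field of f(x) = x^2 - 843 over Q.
Gal(K/Q) = Z/2Z (cyclic of order 2)

x^2 - 843 is irreducible over Q since 843 is not a rational square. The splitting field Q(sqrt(843)) has degree 2 over Q, and its unique nontrivial automorphism is sqrt(843) ↦ -sqrt(843). Hence Gal(Q(sqrt(843))/Q) = Z/2Z.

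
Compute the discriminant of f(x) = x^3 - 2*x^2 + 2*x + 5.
Δ = -891

For x^3 + a x^2 + b x + c the discriminant is Δ = 18 a b c - 4 a^3 c + a^2 b^2 - 4 b^3 - 27 c^2.
Plug a = -2, b = 2, c = 5:
  18*(-2)*(2)*(5) - 4*(-2)^3*(5) + (-2)^2*(2)^2 - 4*(2)^3 - 27*(5)^2
  = -360 + (160) + 16 + (-32) + (-675)
  = -891.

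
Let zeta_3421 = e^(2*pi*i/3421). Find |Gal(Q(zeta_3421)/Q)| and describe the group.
|Gal(Q(zeta_3421)/Q)| = phi(3421) = 3100; group ≅ (Z/3421Z)^* ≅ Z/10Z × Z/310Z

The n-th cyclotomic polynomial Φ_3421(x) is the minimal polynomial of zeta_3421 over Q and has degree phi(3421) = 3100. So Q(zeta_3421) is a degree-3100 Galois extension with Galois group (Z/3421Z)^*. By CRT, (Z/3421Z)^* ≅ (Z/11Z)^* × (Z/311Z)^*. Each prime-power unit group is (Z/11Z)^* ≅ Z/10Z; (Z/311Z)^* ≅ Z/310Z. Hence Gal(Q(zeta_3421)/Q) ≅ Z/10Z × Z/310Z.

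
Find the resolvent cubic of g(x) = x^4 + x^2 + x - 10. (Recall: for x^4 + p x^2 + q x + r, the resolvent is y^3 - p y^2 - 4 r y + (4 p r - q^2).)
h(y) = y^3 - y^2 + 40*y - 41

Identify coefficients: p = 1, q = 1, r = -10.
Plug into h(y) = y^3 - p y^2 - 4 r y + (4 p r - q^2):
  h(y) = y^3 - (1) y^2 - 4*(-10) y + (4*(1)*(-10) - (1)^2)
       = y^3 + (-1) y^2 + (40) y + (-41).
Simplifying: h(y) = y^3 - y^2 + 40*y - 41.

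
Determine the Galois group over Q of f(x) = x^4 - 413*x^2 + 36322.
Gal(K/Q) = V_4 (Klein four-group, Z/2Z × Z/2Z)

f factors as (x^2 - 127)(x^2 - 286), so the splitting field is K = Q(sqrt(127), sqrt(286)). The elements 127, 286, 36322 are all non-squares in Q, so sqrt(127) and sqrt(286) generate independent quadratic extensions. Thus [K:Q] = 4 and Gal(K/Q) is generated by the two order-2 automorphisms sqrt(127) ↦ -sqrt(127) and sqrt(286) ↦ -sqrt(286), giving V_4.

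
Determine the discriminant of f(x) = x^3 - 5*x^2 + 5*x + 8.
Δ = -1203

For x^3 + a x^2 + b x + c the discriminant is Δ = 18 a b c - 4 a^3 c + a^2 b^2 - 4 b^3 - 27 c^2.
Plug a = -5, b = 5, c = 8:
  18*(-5)*(5)*(8) - 4*(-5)^3*(8) + (-5)^2*(5)^2 - 4*(5)^3 - 27*(8)^2
  = -3600 + (4000) + 625 + (-500) + (-1728)
  = -1203.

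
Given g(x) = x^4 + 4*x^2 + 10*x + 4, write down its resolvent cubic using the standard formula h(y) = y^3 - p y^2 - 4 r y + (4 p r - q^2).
h(y) = y^3 - 4*y^2 - 16*y - 36

Identify coefficients: p = 4, q = 10, r = 4.
Plug into h(y) = y^3 - p y^2 - 4 r y + (4 p r - q^2):
  h(y) = y^3 - (4) y^2 - 4*(4) y + (4*(4)*(4) - (10)^2)
       = y^3 + (-4) y^2 + (-16) y + (-36).
Simplifying: h(y) = y^3 - 4*y^2 - 16*y - 36.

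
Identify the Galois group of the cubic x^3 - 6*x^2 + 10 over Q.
Gal(K/Q) = S_3 (symmetric group of order 6)

Compute the discriminant of x^3 + (-6)*x^2 + (0)*x + (10): Δ = 5940. Since Δ is not a rational square, the Galois group is not contained in A_3; it must be the full S_3 (irreducibility of the cubic rules out anything smaller).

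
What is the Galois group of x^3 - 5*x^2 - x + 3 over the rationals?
Gal(K/Q) = S_3 (symmetric group of order 6)

Compute the discriminant of x^3 + (-5)*x^2 + (-1)*x + (3): Δ = 1556. Since Δ is not a rational square, the Galois group is not contained in A_3; it must be the full S_3 (irreducibility of the cubic rules out anything smaller).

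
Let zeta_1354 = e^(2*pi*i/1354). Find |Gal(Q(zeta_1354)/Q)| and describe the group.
|Gal(Q(zeta_1354)/Q)| = phi(1354) = 676; group ≅ (Z/1354Z)^* ≅ Z/676Z

The n-th cyclotomic polynomial Φ_1354(x) is the minimal polynomial of zeta_1354 over Q and has degree phi(1354) = 676. So Q(zeta_1354) is a degree-676 Galois extension with Galois group (Z/1354Z)^*. By CRT, (Z/1354Z)^* ≅ (Z/2Z)^* × (Z/677Z)^*. Each prime-power unit group is (Z/2Z)^* ≅ trivial group (order 1); (Z/677Z)^* ≅ Z/676Z. Hence Gal(Q(zeta_1354)/Q) ≅ Z/676Z.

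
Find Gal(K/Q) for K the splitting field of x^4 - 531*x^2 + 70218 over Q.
Gal(K/Q) = V_4 (Klein four-group, Z/2Z × Z/2Z)

f factors as (x^2 - 282)(x^2 - 249), so the splitting field is K = Q(sqrt(282), sqrt(249)). The elements 282, 249, 70218 are all non-squares in Q, so sqrt(282) and sqrt(249) generate independent quadratic extensions. Thus [K:Q] = 4 and Gal(K/Q) is generated by the two order-2 automorphisms sqrt(282) ↦ -sqrt(282) and sqrt(249) ↦ -sqrt(249), giving V_4.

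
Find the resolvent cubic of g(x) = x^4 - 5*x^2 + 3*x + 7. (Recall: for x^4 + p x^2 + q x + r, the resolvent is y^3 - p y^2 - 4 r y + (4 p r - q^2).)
h(y) = y^3 + 5*y^2 - 28*y - 149

Identify coefficients: p = -5, q = 3, r = 7.
Plug into h(y) = y^3 - p y^2 - 4 r y + (4 p r - q^2):
  h(y) = y^3 - (-5) y^2 - 4*(7) y + (4*(-5)*(7) - (3)^2)
       = y^3 + (5) y^2 + (-28) y + (-149).
Simplifying: h(y) = y^3 + 5*y^2 - 28*y - 149.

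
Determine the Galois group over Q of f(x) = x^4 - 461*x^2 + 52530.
Gal(K/Q) = V_4 (Klein four-group, Z/2Z × Z/2Z)

f factors as (x^2 - 255)(x^2 - 206), so the splitting field is K = Q(sqrt(255), sqrt(206)). The elements 255, 206, 52530 are all non-squares in Q, so sqrt(255) and sqrt(206) generate independent quadratic extensions. Thus [K:Q] = 4 and Gal(K/Q) is generated by the two order-2 automorphisms sqrt(255) ↦ -sqrt(255) and sqrt(206) ↦ -sqrt(206), giving V_4.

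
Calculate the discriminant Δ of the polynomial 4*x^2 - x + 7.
Δ = -111

For a quadratic a x^2 + b x + c the discriminant is Δ = b^2 - 4ac = (-1)^2 - 4*(4)*(7) = 1 - (112) = -111.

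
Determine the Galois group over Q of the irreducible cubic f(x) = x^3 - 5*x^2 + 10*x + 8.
Gal(K/Q) = S_3 (symmetric group of order 6)

Compute the discriminant of x^3 + (-5)*x^2 + (10)*x + (8): Δ = -6428. Since Δ is not a rational square, the Galois group is not contained in A_3; it must be the full S_3 (irreducibility of the cubic rules out anything smaller).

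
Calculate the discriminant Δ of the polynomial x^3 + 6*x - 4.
Δ = -1296

For a depressed cubic x^3 + p x + q the discriminant is Δ = -4 p^3 - 27 q^2 = -4*(6)^3 - 27*(-4)^2 = -864 - 432 = -1296.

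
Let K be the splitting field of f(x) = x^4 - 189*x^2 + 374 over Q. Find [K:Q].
[K:Q] = 4

f factors as (x^2 - 187)(x^2 - 2); the splitting field is K = Q(sqrt(187), sqrt(2)). Since 187, 2, and 374 are all non-squares in Q, the three subfields Q(sqrt(187)), Q(sqrt(2)), Q(sqrt(374)) are distinct degree-2 extensions, so [K:Q] = 4 (Klein four Galois group).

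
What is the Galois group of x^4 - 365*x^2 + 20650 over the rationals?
Gal(K/Q) = V_4 (Klein four-group, Z/2Z × Z/2Z)

f factors as (x^2 - 70)(x^2 - 295), so the splitting field is K = Q(sqrt(70), sqrt(295)). The elements 70, 295, 20650 are all non-squares in Q, so sqrt(70) and sqrt(295) generate independent quadratic extensions. Thus [K:Q] = 4 and Gal(K/Q) is generated by the two order-2 automorphisms sqrt(70) ↦ -sqrt(70) and sqrt(295) ↦ -sqrt(295), giving V_4.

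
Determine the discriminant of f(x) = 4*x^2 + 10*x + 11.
Δ = -76

For a quadratic a x^2 + b x + c the discriminant is Δ = b^2 - 4ac = (10)^2 - 4*(4)*(11) = 100 - (176) = -76.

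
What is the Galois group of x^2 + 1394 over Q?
Gal(K/Q) = Z/2Z (cyclic of order 2)

x^2 + 1394 is irreducible over Q since -1394 is not a rational square. The splitting field Q(sqrt(-1394)) has degree 2 over Q, and its unique nontrivial automorphism is sqrt(-1394) ↦ -sqrt(-1394). Hence Gal(Q(sqrt(-1394))/Q) = Z/2Z.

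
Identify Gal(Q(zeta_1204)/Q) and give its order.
|Gal(Q(zeta_1204)/Q)| = phi(1204) = 504; group ≅ (Z/1204Z)^* ≅ Z/2Z × Z/6Z × Z/42Z

The n-th cyclotomic polynomial Φ_1204(x) is the minimal polynomial of zeta_1204 over Q and has degree phi(1204) = 504. So Q(zeta_1204) is a degree-504 Galois extension with Galois group (Z/1204Z)^*. By CRT, (Z/1204Z)^* ≅ (Z/4Z)^* × (Z/7Z)^* × (Z/43Z)^*. Each prime-power unit group is (Z/4Z)^* ≅ Z/2Z; (Z/7Z)^* ≅ Z/6Z; (Z/43Z)^* ≅ Z/42Z. Hence Gal(Q(zeta_1204)/Q) ≅ Z/2Z × Z/6Z × Z/42Z.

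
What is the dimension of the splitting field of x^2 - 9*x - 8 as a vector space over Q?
[K:Q] = 2

The discriminant of x^2 + (-9)*x + (-8) is b^2 - 4c = 81 - (-32) = 113. Since 113 is not a perfect square in Q, the polynomial is irreducible over Q. Its two roots generate a degree-2 extension, so [K:Q] = 2.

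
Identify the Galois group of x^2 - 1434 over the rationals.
Gal(K/Q) = Z/2Z (cyclic of order 2)

x^2 - 1434 is irreducible over Q since 1434 is not a rational square. The splitting field Q(sqrt(1434)) has degree 2 over Q, and its unique nontrivial automorphism is sqrt(1434) ↦ -sqrt(1434). Hence Gal(Q(sqrt(1434))/Q) = Z/2Z.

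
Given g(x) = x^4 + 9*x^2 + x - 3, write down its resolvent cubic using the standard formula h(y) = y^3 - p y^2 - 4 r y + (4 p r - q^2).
h(y) = y^3 - 9*y^2 + 12*y - 109

Identify coefficients: p = 9, q = 1, r = -3.
Plug into h(y) = y^3 - p y^2 - 4 r y + (4 p r - q^2):
  h(y) = y^3 - (9) y^2 - 4*(-3) y + (4*(9)*(-3) - (1)^2)
       = y^3 + (-9) y^2 + (12) y + (-109).
Simplifying: h(y) = y^3 - 9*y^2 + 12*y - 109.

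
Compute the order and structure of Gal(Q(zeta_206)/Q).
|Gal(Q(zeta_206)/Q)| = phi(206) = 102; group ≅ (Z/206Z)^* ≅ Z/102Z

The n-th cyclotomic polynomial Φ_206(x) is the minimal polynomial of zeta_206 over Q and has degree phi(206) = 102. So Q(zeta_206) is a degree-102 Galois extension with Galois group (Z/206Z)^*. By CRT, (Z/206Z)^* ≅ (Z/2Z)^* × (Z/103Z)^*. Each prime-power unit group is (Z/2Z)^* ≅ trivial group (order 1); (Z/103Z)^* ≅ Z/102Z. Hence Gal(Q(zeta_206)/Q) ≅ Z/102Z.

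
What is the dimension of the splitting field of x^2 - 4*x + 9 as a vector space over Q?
[K:Q] = 2

The discriminant of x^2 + (-4)*x + (9) is b^2 - 4c = 16 - (36) = -20. Since -20 is not a perfect square in Q, the polynomial is irreducible over Q. Its two roots generate a degree-2 extension, so [K:Q] = 2.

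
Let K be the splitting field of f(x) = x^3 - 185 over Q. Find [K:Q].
[K:Q] = 6

x^3 - 185 has one real root r = 185^(1/3) and two complex roots r*zeta_3, r*zeta_3^2 where zeta_3 = e^(2*pi*i/3). The splitting field is Q(r, zeta_3). [Q(r):Q] = 3 and [Q(zeta_3):Q] = 2 with gcd = 1, so [Q(r, zeta_3):Q] = 3 * 2 = 6.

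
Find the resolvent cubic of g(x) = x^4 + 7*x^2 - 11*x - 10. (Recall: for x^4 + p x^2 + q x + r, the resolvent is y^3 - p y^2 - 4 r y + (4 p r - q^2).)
h(y) = y^3 - 7*y^2 + 40*y - 401

Identify coefficients: p = 7, q = -11, r = -10.
Plug into h(y) = y^3 - p y^2 - 4 r y + (4 p r - q^2):
  h(y) = y^3 - (7) y^2 - 4*(-10) y + (4*(7)*(-10) - (-11)^2)
       = y^3 + (-7) y^2 + (40) y + (-401).
Simplifying: h(y) = y^3 - 7*y^2 + 40*y - 401.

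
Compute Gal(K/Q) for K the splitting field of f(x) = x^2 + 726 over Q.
Gal(K/Q) = Z/2Z (cyclic of order 2)

x^2 + 726 is irreducible over Q since -726 is not a rational square. The splitting field Q(sqrt(-726)) has degree 2 over Q, and its unique nontrivial automorphism is sqrt(-726) ↦ -sqrt(-726). Hence Gal(Q(sqrt(-726))/Q) = Z/2Z.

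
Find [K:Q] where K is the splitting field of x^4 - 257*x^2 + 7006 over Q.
[K:Q] = 4

f factors as (x^2 - 31)(x^2 - 226); the splitting field is K = Q(sqrt(31), sqrt(226)). Since 31, 226, and 7006 are all non-squares in Q, the three subfields Q(sqrt(31)), Q(sqrt(226)), Q(sqrt(7006)) are distinct degree-2 extensions, so [K:Q] = 4 (Klein four Galois group).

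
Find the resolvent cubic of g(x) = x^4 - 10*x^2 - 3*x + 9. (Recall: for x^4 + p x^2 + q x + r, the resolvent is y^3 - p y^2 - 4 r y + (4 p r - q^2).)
h(y) = y^3 + 10*y^2 - 36*y - 369

Identify coefficients: p = -10, q = -3, r = 9.
Plug into h(y) = y^3 - p y^2 - 4 r y + (4 p r - q^2):
  h(y) = y^3 - (-10) y^2 - 4*(9) y + (4*(-10)*(9) - (-3)^2)
       = y^3 + (10) y^2 + (-36) y + (-369).
Simplifying: h(y) = y^3 + 10*y^2 - 36*y - 369.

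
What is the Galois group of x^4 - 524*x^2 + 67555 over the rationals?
Gal(K/Q) = V_4 (Klein four-group, Z/2Z × Z/2Z)

f factors as (x^2 - 295)(x^2 - 229), so the splitting field is K = Q(sqrt(295), sqrt(229)). The elements 295, 229, 67555 are all non-squares in Q, so sqrt(295) and sqrt(229) generate independent quadratic extensions. Thus [K:Q] = 4 and Gal(K/Q) is generated by the two order-2 automorphisms sqrt(295) ↦ -sqrt(295) and sqrt(229) ↦ -sqrt(229), giving V_4.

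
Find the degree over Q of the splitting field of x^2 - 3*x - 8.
[K:Q] = 2

The discriminant of x^2 + (-3)*x + (-8) is b^2 - 4c = 9 - (-32) = 41. Since 41 is not a perfect square in Q, the polynomial is irreducible over Q. Its two roots generate a degree-2 extension, so [K:Q] = 2.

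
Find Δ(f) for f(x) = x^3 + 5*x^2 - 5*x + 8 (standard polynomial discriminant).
Δ = -8203

For x^3 + a x^2 + b x + c the discriminant is Δ = 18 a b c - 4 a^3 c + a^2 b^2 - 4 b^3 - 27 c^2.
Plug a = 5, b = -5, c = 8:
  18*(5)*(-5)*(8) - 4*(5)^3*(8) + (5)^2*(-5)^2 - 4*(-5)^3 - 27*(8)^2
  = -3600 + (-4000) + 625 + (500) + (-1728)
  = -8203.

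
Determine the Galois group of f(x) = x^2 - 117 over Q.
Gal(K/Q) = Z/2Z (cyclic of order 2)

x^2 - 117 is irreducible over Q since 117 is not a rational square. The splitting field Q(sqrt(117)) has degree 2 over Q, and its unique nontrivial automorphism is sqrt(117) ↦ -sqrt(117). Hence Gal(Q(sqrt(117))/Q) = Z/2Z.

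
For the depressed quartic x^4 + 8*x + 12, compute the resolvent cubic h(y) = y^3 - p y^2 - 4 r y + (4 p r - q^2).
h(y) = y^3 - 48*y - 64

Identify coefficients: p = 0, q = 8, r = 12.
Plug into h(y) = y^3 - p y^2 - 4 r y + (4 p r - q^2):
  h(y) = y^3 - (0) y^2 - 4*(12) y + (4*(0)*(12) - (8)^2)
       = y^3 + (0) y^2 + (-48) y + (-64).
Simplifying: h(y) = y^3 - 48*y - 64.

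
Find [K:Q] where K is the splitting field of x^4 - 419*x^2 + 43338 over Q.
[K:Q] = 4

f factors as (x^2 - 233)(x^2 - 186); the splitting field is K = Q(sqrt(233), sqrt(186)). Since 233, 186, and 43338 are all non-squares in Q, the three subfields Q(sqrt(233)), Q(sqrt(186)), Q(sqrt(43338)) are distinct degree-2 extensions, so [K:Q] = 4 (Klein four Galois group).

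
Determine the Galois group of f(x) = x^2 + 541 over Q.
Gal(K/Q) = Z/2Z (cyclic of order 2)

x^2 + 541 is irreducible over Q since -541 is not a rational square. The splitting field Q(sqrt(-541)) has degree 2 over Q, and its unique nontrivial automorphism is sqrt(-541) ↦ -sqrt(-541). Hence Gal(Q(sqrt(-541))/Q) = Z/2Z.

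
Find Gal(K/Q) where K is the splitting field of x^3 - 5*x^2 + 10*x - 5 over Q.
Gal(K/Q) = S_3 (symmetric group of order 6)

Compute the discriminant of x^3 + (-5)*x^2 + (10)*x + (-5): Δ = -175. Since Δ is not a rational square, the Galois group is not contained in A_3; it must be the full S_3 (irreducibility of the cubic rules out anything smaller).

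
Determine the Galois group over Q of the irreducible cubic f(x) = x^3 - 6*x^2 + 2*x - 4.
Gal(K/Q) = S_3 (symmetric group of order 6)

Compute the discriminant of x^3 + (-6)*x^2 + (2)*x + (-4): Δ = -2912. Since Δ is not a rational square, the Galois group is not contained in A_3; it must be the full S_3 (irreducibility of the cubic rules out anything smaller).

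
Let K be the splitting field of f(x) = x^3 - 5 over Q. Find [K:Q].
[K:Q] = 6

x^3 - 5 has one real root r = 5^(1/3) and two complex roots r*zeta_3, r*zeta_3^2 where zeta_3 = e^(2*pi*i/3). The splitting field is Q(r, zeta_3). [Q(r):Q] = 3 and [Q(zeta_3):Q] = 2 with gcd = 1, so [Q(r, zeta_3):Q] = 3 * 2 = 6.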